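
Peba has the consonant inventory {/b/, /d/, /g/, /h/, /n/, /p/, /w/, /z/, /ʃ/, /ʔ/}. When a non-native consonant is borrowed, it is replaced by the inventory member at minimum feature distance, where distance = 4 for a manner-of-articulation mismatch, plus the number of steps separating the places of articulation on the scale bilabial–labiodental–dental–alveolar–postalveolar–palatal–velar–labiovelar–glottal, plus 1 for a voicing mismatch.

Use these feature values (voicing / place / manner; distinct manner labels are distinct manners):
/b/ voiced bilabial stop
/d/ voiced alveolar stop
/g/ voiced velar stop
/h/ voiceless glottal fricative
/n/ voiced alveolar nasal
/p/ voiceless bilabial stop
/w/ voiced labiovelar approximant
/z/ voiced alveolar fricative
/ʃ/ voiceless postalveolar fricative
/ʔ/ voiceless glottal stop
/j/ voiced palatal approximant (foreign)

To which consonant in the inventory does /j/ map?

/w/ is closest: same manner (approximant), place distance 2 (palatal→labiovelar), same voicing; total 2. Next closest is /g/ at distance 5.

w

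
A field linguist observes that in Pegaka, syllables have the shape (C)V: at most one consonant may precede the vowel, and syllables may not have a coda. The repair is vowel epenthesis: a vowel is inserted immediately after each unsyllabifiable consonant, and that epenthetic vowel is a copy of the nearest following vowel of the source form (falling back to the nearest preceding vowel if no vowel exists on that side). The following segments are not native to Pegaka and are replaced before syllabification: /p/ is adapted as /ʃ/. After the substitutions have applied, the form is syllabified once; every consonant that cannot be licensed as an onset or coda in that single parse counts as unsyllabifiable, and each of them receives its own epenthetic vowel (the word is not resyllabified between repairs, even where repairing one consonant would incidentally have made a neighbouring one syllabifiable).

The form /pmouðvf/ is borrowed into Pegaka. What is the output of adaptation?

ʃomouðuvufu

Substitution: /p/ → /ʃ/, giving /ʃmouðvf/.
The consonants /ʃ/, /ð/, /v/, /f/ cannot be parsed into a legal (C)V syllable (no codas are permitted; onsets are limited to one consonant).
Inserting the epenthetic vowel yields /ʃ/ → /ʃo/, /ð/ → /ðu/, /v/ → /vu/, /f/ → /fu/.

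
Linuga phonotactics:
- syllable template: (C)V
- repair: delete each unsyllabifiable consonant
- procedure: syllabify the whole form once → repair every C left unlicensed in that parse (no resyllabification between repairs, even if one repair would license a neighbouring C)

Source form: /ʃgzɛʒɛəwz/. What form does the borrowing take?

zɛʒɛə

Syllabifying with onset maximization leaves /ʃ/, /g/, /w/, /z/ stranded (no codas are permitted; onsets are limited to one consonant).
Deletion applies to /ʃ/, /g/, /w/, /z/.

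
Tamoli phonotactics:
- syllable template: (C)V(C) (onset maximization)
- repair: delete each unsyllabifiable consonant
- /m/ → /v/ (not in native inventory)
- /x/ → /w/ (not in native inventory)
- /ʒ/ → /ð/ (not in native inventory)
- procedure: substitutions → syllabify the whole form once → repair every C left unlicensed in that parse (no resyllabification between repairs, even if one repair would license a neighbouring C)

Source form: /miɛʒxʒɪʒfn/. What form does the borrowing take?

Substitution: /m/ → /v/, /ʒ/ → /ð/, /x/ → /w/, giving /viɛðwðɪðfn/.
The consonants /w/, /f/, /n/ cannot be parsed into a legal (C)V(C) syllable (at most one coda consonant is licensed; onsets are limited to one consonant).
Deleting the stranded consonants removes /w/, /f/, /n/.

viɛððɪð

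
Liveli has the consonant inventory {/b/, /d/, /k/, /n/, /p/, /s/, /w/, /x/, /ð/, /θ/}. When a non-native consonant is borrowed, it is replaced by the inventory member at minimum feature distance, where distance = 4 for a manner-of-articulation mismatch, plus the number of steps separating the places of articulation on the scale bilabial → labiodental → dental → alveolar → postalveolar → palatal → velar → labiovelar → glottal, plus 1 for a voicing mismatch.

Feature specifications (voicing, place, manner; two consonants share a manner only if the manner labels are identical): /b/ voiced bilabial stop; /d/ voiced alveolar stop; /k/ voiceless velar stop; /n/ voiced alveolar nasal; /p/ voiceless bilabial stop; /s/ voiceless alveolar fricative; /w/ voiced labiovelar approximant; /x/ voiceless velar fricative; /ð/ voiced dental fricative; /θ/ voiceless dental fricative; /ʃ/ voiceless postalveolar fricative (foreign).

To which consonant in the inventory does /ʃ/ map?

/s/ is closest: same manner (fricative), place distance 1 (postalveolar→alveolar), same voicing; total 1. Next closest is /x/ at distance 2.

s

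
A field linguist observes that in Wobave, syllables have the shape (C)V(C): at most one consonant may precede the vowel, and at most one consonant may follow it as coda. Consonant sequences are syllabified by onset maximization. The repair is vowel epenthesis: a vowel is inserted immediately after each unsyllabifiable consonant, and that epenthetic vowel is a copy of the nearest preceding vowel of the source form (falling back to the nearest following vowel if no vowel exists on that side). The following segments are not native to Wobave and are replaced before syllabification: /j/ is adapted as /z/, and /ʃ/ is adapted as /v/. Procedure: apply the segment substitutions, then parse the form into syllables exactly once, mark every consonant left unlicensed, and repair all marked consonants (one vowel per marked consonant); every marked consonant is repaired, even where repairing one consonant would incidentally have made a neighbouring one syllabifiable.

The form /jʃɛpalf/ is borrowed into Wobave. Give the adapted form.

Substitution: /j/ → /z/, /ʃ/ → /v/, giving /zvɛpalf/.
Under (C)V(C), the unsyllabifiable consonants are /z/, /f/ (at most one coda consonant is licensed; onsets are limited to one consonant).
Each unlicensed consonant becomes the onset of a new syllable: /z/ → /zɛ/, /f/ → /fa/.

zɛvɛpalfa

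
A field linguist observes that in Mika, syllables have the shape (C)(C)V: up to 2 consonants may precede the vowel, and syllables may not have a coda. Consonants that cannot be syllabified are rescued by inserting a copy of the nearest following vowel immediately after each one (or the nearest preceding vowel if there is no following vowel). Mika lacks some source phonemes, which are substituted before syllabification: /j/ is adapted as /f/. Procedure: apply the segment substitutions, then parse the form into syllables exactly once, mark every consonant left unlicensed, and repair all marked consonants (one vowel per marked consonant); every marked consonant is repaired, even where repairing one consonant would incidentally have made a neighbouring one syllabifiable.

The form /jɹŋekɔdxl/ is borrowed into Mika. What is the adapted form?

Substitution: /j/ → /f/, giving /fɹŋekɔdxl/.
Syllabifying with onset maximization leaves /f/, /d/, /x/, /l/ stranded (no codas are permitted; onsets may contain at most 2 consonants).
Epenthesis after each stranded consonant: /f/ → /fe/, /d/ → /dɔ/, /x/ → /xɔ/, /l/ → /lɔ/.

feɹŋekɔdɔxɔlɔ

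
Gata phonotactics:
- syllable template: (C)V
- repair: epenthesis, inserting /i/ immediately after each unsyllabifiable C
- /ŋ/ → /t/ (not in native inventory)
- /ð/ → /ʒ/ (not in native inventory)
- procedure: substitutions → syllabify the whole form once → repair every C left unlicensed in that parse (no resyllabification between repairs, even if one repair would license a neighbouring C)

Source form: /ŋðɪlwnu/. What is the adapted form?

Substitution: /ŋ/ → /t/, /ð/ → /ʒ/, giving /tʒɪlwnu/.
Under (C)V, the unsyllabifiable consonants are /t/, /l/, /w/ (no codas are permitted; onsets are limited to one consonant).
Each unlicensed consonant becomes the onset of a new syllable: /t/ → /ti/, /l/ → /li/, /w/ → /wi/.

tiʒɪliwinu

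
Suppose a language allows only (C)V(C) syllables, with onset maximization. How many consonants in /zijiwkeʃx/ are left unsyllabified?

Under (C)V(C), the unsyllabifiable consonants are /x/ (at most one coda consonant is licensed; onsets are limited to one consonant).

1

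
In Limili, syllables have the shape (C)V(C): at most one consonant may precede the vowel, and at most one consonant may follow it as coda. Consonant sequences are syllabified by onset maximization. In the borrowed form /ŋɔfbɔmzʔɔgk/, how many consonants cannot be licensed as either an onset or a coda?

2

The consonants /z/, /k/ cannot be parsed into a legal (C)V(C) syllable (at most one coda consonant is licensed; onsets are limited to one consonant).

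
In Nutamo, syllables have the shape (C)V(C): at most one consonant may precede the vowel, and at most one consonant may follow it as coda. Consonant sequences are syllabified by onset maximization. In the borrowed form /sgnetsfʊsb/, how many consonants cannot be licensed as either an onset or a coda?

The consonants /s/, /g/, /s/, /b/ cannot be parsed into a legal (C)V(C) syllable (at most one coda consonant is licensed; onsets are limited to one consonant).

4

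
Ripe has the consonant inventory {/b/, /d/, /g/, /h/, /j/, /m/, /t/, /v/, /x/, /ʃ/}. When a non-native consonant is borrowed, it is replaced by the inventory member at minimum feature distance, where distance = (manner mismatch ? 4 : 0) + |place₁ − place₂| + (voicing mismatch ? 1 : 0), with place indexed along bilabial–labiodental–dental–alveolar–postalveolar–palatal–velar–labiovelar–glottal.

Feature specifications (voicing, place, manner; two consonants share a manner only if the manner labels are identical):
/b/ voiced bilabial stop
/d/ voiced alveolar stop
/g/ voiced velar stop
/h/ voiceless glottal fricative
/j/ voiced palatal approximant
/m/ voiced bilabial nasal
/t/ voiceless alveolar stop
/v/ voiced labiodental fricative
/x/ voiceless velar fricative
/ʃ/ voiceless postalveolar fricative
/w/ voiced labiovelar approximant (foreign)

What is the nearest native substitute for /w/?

/j/ is closest: same manner (approximant), place distance 2 (labiovelar→palatal), same voicing; total 2. Next closest is /g/ at distance 5.

j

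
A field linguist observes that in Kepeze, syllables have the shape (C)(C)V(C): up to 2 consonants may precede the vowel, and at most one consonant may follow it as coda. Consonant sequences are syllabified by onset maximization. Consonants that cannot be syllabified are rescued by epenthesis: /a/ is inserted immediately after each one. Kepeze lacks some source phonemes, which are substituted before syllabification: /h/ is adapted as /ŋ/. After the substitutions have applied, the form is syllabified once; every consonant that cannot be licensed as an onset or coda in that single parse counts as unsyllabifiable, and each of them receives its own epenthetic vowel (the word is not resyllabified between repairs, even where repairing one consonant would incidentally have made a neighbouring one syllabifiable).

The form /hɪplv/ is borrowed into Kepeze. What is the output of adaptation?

Substitution: /h/ → /ŋ/, giving /ŋɪplv/.
Syllabifying with onset maximization leaves /l/, /v/ stranded (at most one coda consonant is licensed; onsets may contain at most 2 consonants).
Each unlicensed consonant becomes the onset of a new syllable: /l/ → /la/, /v/ → /va/.

ŋɪplava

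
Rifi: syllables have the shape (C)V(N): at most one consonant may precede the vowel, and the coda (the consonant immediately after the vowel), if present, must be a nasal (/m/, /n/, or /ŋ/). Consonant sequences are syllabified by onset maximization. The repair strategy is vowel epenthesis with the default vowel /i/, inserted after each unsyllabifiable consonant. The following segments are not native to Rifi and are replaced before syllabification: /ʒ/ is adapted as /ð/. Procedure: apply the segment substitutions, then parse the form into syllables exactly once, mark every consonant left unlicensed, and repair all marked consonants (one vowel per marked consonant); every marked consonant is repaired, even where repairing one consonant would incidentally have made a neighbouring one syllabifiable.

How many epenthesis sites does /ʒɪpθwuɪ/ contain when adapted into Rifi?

After substitution the input is /ðɪpθwuɪ/.
The unsyllabifiable consonants are /p/, /θ/; each receives one epenthetic vowel.

2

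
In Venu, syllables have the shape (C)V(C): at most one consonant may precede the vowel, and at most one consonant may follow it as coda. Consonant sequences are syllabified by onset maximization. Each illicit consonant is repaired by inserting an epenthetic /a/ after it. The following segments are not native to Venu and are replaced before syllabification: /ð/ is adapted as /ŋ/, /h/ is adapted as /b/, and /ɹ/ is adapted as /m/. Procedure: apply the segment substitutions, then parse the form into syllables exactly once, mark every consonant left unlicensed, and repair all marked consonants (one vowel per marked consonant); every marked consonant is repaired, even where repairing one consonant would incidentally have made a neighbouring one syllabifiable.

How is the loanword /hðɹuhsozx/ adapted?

baŋamubsozxa

Substitution: /h/ → /b/, /ð/ → /ŋ/, /ɹ/ → /m/, giving /bŋmubsozx/.
Syllabifying with onset maximization leaves /b/, /ŋ/, /x/ stranded (at most one coda consonant is licensed; onsets are limited to one consonant).
Each unlicensed consonant becomes the onset of a new syllable: /b/ → /ba/, /ŋ/ → /ŋa/, /x/ → /xa/.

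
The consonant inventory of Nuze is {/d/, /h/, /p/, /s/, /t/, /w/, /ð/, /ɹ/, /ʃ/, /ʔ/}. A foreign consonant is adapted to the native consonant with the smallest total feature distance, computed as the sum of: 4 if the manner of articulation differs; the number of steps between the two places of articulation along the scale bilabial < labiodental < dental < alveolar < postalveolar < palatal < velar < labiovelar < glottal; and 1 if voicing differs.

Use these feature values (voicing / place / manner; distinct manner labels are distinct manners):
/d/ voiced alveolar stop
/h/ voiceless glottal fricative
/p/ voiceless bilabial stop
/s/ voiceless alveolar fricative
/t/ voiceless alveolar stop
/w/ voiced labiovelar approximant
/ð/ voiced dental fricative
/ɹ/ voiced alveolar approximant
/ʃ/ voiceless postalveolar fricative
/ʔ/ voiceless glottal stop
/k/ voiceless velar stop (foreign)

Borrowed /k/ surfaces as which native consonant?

/ʔ/ is closest: same manner (stop), place distance 2 (velar→glottal), same voicing; total 2. Next closest is /t/ at distance 3.

ʔ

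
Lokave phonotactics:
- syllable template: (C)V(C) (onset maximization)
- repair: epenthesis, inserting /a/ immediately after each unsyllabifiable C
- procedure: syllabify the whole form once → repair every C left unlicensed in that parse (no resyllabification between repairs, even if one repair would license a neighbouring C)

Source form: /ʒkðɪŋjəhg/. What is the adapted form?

Syllabifying with onset maximization leaves /ʒ/, /k/, /g/ stranded (at most one coda consonant is licensed; onsets are limited to one consonant).
Epenthesis after each stranded consonant: /ʒ/ → /ʒa/, /k/ → /ka/, /g/ → /ga/.

ʒakaðɪŋjəhga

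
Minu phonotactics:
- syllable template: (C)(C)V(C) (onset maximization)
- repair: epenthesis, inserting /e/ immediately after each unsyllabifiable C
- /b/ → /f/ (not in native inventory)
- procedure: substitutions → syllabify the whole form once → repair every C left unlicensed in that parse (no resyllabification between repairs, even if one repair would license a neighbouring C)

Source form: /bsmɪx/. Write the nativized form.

Substitution: /b/ → /f/, giving /fsmɪx/.
The consonants /f/ cannot be parsed into a legal (C)(C)V(C) syllable (at most one coda consonant is licensed; onsets may contain at most 2 consonants).
Each unlicensed consonant becomes the onset of a new syllable: /f/ → /fe/.

fesmɪx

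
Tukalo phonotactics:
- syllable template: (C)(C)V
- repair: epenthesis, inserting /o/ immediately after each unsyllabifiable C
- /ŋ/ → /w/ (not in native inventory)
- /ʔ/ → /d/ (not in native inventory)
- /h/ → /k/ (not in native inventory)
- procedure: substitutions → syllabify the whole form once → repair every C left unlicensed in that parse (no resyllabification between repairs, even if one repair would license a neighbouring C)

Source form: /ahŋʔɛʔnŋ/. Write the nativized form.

Substitution: /h/ → /k/, /ŋ/ → /w/, /ʔ/ → /d/, giving /akwdɛdnw/.
Syllabifying with onset maximization leaves /k/, /d/, /n/, /w/ stranded (no codas are permitted; onsets may contain at most 2 consonants).
Each unlicensed consonant becomes the onset of a new syllable: /k/ → /ko/, /d/ → /do/, /n/ → /no/, /w/ → /wo/.

akowdɛdonowo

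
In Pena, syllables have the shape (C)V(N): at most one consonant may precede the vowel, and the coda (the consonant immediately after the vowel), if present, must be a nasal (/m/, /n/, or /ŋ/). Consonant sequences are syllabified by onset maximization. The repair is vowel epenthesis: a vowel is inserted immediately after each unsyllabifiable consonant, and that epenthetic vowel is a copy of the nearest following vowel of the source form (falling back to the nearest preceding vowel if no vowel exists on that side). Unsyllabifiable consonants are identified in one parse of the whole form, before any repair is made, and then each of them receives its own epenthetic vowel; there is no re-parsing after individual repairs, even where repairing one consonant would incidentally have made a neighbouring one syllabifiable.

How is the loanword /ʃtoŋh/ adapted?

ʃotoŋho

Syllabifying with onset maximization leaves /ʃ/, /h/ stranded (only a nasal (/m/, /n/, or /ŋ/) is licensed in coda position; onsets are limited to one consonant).
Each unlicensed consonant becomes the onset of a new syllable: /ʃ/ → /ʃo/, /h/ → /ho/.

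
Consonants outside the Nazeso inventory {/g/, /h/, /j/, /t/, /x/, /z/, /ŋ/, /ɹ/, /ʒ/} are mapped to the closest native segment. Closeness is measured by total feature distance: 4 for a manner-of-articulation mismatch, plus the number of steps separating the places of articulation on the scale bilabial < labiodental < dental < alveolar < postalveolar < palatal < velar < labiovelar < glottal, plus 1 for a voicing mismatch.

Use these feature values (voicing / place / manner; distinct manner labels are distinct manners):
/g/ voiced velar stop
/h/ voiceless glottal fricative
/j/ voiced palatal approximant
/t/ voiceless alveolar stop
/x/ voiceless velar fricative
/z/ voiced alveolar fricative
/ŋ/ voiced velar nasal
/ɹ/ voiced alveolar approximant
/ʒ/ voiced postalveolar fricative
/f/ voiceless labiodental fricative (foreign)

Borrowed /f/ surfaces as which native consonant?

z

/z/ is closest: same manner (fricative), place distance 2 (labiodental→alveolar), voicing differs (+1); total 3. Next closest is /ʒ/ at distance 4.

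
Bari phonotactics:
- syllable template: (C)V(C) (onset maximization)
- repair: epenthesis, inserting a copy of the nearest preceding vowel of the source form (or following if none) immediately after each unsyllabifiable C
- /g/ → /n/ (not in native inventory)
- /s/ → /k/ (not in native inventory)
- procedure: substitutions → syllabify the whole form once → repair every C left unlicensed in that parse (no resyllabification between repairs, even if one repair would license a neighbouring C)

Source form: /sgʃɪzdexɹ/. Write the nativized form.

Substitution: /s/ → /k/, /g/ → /n/, giving /knʃɪzdexɹ/.
Under (C)V(C), the unsyllabifiable consonants are /k/, /n/, /ɹ/ (at most one coda consonant is licensed; onsets are limited to one consonant).
Epenthesis after each stranded consonant: /k/ → /kɪ/, /n/ → /nɪ/, /ɹ/ → /ɹe/.

kɪnɪʃɪzdexɹe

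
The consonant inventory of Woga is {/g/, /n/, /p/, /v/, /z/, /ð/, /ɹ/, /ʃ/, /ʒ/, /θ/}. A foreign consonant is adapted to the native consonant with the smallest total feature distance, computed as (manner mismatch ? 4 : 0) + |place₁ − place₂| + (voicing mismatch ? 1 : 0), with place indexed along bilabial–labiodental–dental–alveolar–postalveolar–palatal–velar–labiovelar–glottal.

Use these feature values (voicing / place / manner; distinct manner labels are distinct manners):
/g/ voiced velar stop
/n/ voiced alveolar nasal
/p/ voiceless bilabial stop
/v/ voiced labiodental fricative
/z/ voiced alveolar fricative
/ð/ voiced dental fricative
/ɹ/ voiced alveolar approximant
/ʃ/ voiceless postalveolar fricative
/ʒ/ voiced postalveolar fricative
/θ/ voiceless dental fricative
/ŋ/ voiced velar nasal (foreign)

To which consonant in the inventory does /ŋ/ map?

n

/n/ is closest: same manner (nasal), place distance 3 (velar→alveolar), same voicing; total 3. Next closest is /g/ at distance 4.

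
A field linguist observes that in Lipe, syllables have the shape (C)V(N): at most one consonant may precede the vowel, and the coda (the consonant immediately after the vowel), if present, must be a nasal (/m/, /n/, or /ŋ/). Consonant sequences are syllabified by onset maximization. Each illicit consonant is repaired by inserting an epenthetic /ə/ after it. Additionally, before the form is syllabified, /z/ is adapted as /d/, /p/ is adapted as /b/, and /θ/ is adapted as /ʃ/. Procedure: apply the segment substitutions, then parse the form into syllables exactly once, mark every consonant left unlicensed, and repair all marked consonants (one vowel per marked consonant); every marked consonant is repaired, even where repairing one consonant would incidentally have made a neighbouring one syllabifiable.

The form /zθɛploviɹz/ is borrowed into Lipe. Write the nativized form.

dəʃɛbəloviɹədə

Substitution: /z/ → /d/, /θ/ → /ʃ/, /p/ → /b/, giving /dʃɛbloviɹd/.
Under (C)V(N), the unsyllabifiable consonants are /d/, /b/, /ɹ/, /d/ (only a nasal (/m/, /n/, or /ŋ/) is licensed in coda position; onsets are limited to one consonant).
Epenthesis after each stranded consonant: /d/ → /də/, /b/ → /bə/, /ɹ/ → /ɹə/, /d/ → /də/.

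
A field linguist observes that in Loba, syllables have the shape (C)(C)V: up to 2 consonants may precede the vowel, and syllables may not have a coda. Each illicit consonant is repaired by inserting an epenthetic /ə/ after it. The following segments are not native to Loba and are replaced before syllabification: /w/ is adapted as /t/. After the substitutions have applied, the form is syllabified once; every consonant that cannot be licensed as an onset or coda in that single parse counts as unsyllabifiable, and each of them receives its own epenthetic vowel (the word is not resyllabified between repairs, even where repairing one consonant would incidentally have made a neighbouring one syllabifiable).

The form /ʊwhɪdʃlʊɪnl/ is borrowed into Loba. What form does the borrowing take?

ʊthɪdəʃlʊɪnələ

Substitution: /w/ → /t/, giving /ʊthɪdʃlʊɪnl/.
Under (C)(C)V, the unsyllabifiable consonants are /d/, /n/, /l/ (no codas are permitted; onsets may contain at most 2 consonants).
Inserting the epenthetic vowel yields /d/ → /də/, /n/ → /nə/, /l/ → /lə/.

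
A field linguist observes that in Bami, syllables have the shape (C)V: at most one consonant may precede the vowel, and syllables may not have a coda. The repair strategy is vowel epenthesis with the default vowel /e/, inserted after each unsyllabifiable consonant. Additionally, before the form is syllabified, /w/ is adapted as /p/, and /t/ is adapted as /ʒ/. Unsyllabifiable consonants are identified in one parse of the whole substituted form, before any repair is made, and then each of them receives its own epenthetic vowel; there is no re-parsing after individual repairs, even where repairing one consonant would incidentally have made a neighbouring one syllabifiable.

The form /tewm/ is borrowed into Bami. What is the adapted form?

ʒepeme

Substitution: /t/ → /ʒ/, /w/ → /p/, giving /ʒepm/.
Syllabifying with onset maximization leaves /p/, /m/ stranded (no codas are permitted; onsets are limited to one consonant).
Inserting the epenthetic vowel yields /p/ → /pe/, /m/ → /me/.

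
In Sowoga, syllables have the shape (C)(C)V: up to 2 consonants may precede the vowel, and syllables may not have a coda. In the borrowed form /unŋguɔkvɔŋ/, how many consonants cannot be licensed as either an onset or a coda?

Syllabifying with onset maximization leaves /n/, /ŋ/ stranded (no codas are permitted; onsets may contain at most 2 consonants).

2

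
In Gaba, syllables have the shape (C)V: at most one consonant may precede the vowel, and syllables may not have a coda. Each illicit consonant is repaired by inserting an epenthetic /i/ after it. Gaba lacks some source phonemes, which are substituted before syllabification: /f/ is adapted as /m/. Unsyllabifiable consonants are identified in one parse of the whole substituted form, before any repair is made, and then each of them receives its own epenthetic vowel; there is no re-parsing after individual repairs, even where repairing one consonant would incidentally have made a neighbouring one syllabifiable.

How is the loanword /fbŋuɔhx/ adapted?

mibiŋuɔhixi

Substitution: /f/ → /m/, giving /mbŋuɔhx/.
The consonants /m/, /b/, /h/, /x/ cannot be parsed into a legal (C)V syllable (no codas are permitted; onsets are limited to one consonant).
Each unlicensed consonant becomes the onset of a new syllable: /m/ → /mi/, /b/ → /bi/, /h/ → /hi/, /x/ → /xi/.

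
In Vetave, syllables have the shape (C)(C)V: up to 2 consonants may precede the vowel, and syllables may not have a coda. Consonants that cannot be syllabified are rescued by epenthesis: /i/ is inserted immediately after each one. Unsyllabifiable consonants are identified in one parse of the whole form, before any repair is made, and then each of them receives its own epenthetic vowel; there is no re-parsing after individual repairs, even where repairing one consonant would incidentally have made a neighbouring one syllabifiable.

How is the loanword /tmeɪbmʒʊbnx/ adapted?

Under (C)(C)V, the unsyllabifiable consonants are /b/, /b/, /n/, /x/ (no codas are permitted; onsets may contain at most 2 consonants).
Epenthesis after each stranded consonant: /b/ → /bi/, /b/ → /bi/, /n/ → /ni/, /x/ → /xi/.

tmeɪbimʒʊbinixi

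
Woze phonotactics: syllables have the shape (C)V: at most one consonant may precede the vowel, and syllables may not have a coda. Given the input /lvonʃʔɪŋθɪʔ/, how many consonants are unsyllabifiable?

5

Syllabifying with onset maximization leaves /l/, /n/, /ʃ/, /ŋ/, /ʔ/ stranded (no codas are permitted; onsets are limited to one consonant).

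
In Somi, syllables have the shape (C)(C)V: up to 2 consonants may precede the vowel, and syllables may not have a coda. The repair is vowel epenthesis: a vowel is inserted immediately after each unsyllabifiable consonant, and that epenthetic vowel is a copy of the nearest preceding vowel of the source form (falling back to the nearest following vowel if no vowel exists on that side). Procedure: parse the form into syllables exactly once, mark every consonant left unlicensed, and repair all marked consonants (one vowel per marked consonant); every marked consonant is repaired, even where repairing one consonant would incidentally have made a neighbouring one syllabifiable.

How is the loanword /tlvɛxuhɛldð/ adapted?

tɛlvɛxuhɛlɛdɛðɛ

The consonants /t/, /l/, /d/, /ð/ cannot be parsed into a legal (C)(C)V syllable (no codas are permitted; onsets may contain at most 2 consonants).
Each unlicensed consonant becomes the onset of a new syllable: /t/ → /tɛ/, /l/ → /lɛ/, /d/ → /dɛ/, /ð/ → /ðɛ/.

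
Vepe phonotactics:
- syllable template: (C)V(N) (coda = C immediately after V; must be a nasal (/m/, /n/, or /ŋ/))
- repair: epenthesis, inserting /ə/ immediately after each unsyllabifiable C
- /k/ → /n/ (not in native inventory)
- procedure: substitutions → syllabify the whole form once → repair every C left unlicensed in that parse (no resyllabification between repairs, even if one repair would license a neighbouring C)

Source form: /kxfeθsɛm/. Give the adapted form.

nəxəfeθəsɛm

Substitution: /k/ → /n/, giving /nxfeθsɛm/.
Under (C)V(N), the unsyllabifiable consonants are /n/, /x/, /θ/ (only a nasal (/m/, /n/, or /ŋ/) is licensed in coda position; onsets are limited to one consonant).
Inserting the epenthetic vowel yields /n/ → /nə/, /x/ → /xə/, /θ/ → /θə/.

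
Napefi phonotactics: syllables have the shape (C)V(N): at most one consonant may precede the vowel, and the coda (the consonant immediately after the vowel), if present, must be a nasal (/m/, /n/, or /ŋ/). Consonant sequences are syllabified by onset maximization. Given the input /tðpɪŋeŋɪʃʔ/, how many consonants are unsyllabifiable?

Under (C)V(N), the unsyllabifiable consonants are /t/, /ð/, /ʃ/, /ʔ/ (only a nasal (/m/, /n/, or /ŋ/) is licensed in coda position; onsets are limited to one consonant).

4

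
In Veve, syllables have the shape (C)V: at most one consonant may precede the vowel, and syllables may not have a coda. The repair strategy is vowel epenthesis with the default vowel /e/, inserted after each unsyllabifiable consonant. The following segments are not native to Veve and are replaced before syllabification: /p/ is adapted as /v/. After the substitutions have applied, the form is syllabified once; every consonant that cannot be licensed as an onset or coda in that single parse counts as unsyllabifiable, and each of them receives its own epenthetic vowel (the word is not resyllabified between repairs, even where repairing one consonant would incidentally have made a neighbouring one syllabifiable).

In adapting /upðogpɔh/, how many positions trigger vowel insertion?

3

After substitution the input is /uvðogvɔh/.
The unsyllabifiable consonants are /v/, /g/, /h/; each receives one epenthetic vowel.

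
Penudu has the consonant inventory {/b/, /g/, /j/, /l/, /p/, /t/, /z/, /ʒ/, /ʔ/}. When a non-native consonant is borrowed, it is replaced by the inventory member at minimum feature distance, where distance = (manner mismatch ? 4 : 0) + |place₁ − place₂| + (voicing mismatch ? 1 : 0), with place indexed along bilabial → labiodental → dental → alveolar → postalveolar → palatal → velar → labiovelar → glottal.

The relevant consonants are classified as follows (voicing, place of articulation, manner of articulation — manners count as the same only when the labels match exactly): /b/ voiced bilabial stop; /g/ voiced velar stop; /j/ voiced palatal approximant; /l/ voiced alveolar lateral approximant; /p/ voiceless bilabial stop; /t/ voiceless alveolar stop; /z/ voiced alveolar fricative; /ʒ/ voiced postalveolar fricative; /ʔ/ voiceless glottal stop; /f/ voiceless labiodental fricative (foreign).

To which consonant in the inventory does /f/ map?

/z/ is closest: same manner (fricative), place distance 2 (labiodental→alveolar), voicing differs (+1); total 3. Next closest is /ʒ/ at distance 4.

z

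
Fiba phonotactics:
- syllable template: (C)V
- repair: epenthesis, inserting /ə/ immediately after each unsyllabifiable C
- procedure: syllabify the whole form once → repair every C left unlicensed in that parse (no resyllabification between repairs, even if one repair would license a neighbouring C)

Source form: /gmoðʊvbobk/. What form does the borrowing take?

gəmoðʊvəbobəkə

Under (C)V, the unsyllabifiable consonants are /g/, /v/, /b/, /k/ (no codas are permitted; onsets are limited to one consonant).
Inserting the epenthetic vowel yields /g/ → /gə/, /v/ → /və/, /b/ → /bə/, /k/ → /kə/.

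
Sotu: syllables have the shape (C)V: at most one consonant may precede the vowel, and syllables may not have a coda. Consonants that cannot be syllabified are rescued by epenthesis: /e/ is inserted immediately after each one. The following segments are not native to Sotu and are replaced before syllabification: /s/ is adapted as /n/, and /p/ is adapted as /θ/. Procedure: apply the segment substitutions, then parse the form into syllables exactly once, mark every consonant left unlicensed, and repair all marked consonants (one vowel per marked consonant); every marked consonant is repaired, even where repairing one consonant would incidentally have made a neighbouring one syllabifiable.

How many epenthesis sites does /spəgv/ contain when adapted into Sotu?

After substitution the input is /nθəgv/.
The unsyllabifiable consonants are /n/, /g/, /v/; each receives one epenthetic vowel.

3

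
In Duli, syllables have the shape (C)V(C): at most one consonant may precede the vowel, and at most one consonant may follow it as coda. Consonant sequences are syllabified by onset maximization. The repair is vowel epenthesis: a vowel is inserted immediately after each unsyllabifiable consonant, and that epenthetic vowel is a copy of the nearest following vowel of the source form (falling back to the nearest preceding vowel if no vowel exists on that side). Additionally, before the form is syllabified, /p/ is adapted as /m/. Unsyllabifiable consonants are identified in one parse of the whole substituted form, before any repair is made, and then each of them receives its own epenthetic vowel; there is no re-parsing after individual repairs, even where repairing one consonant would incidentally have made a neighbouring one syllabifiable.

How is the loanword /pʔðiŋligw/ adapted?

miʔiðiŋligwi

Substitution: /p/ → /m/, giving /mʔðiŋligw/.
The consonants /m/, /ʔ/, /w/ cannot be parsed into a legal (C)V(C) syllable (at most one coda consonant is licensed; onsets are limited to one consonant).
Epenthesis after each stranded consonant: /m/ → /mi/, /ʔ/ → /ʔi/, /w/ → /wi/.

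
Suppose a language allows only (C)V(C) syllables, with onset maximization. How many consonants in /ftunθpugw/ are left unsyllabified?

Under (C)V(C), the unsyllabifiable consonants are /f/, /θ/, /w/ (at most one coda consonant is licensed; onsets are limited to one consonant).

3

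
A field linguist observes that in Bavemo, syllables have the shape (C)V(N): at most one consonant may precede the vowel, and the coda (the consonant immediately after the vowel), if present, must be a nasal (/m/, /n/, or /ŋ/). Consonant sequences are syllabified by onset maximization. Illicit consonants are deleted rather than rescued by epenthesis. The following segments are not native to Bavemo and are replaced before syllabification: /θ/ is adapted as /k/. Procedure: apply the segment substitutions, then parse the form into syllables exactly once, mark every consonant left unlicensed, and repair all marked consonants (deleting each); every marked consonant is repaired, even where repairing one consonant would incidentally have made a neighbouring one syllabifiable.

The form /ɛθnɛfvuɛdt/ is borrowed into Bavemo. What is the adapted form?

Substitution: /θ/ → /k/, giving /ɛknɛfvuɛdt/.
Syllabifying with onset maximization leaves /k/, /f/, /d/, /t/ stranded (only a nasal (/m/, /n/, or /ŋ/) is licensed in coda position; onsets are limited to one consonant).
Deletion applies to /k/, /f/, /d/, /t/.

ɛnɛvuɛ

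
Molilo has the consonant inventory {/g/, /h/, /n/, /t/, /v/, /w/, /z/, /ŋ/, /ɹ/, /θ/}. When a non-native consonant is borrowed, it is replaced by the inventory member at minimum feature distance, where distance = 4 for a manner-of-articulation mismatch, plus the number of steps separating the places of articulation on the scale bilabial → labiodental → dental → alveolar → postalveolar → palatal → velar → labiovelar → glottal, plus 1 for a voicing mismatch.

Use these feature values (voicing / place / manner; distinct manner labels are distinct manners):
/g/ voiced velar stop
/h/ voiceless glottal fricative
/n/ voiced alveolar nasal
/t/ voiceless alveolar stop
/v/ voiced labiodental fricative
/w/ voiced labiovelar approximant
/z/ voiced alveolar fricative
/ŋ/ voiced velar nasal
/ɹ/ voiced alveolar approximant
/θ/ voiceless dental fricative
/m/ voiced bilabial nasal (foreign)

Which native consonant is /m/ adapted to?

n

/n/ is closest: same manner (nasal), place distance 3 (bilabial→alveolar), same voicing; total 3. Next closest is /v/ at distance 5.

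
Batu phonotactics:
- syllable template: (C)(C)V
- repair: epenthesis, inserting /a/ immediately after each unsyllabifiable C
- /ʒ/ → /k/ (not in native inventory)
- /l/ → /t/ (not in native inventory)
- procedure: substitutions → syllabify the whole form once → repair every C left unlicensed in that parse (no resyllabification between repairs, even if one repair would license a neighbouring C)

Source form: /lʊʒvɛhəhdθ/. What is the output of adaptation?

tʊkvɛhəhadaθa

Substitution: /l/ → /t/, /ʒ/ → /k/, giving /tʊkvɛhəhdθ/.
The consonants /h/, /d/, /θ/ cannot be parsed into a legal (C)(C)V syllable (no codas are permitted; onsets may contain at most 2 consonants).
Inserting the epenthetic vowel yields /h/ → /ha/, /d/ → /da/, /θ/ → /θa/.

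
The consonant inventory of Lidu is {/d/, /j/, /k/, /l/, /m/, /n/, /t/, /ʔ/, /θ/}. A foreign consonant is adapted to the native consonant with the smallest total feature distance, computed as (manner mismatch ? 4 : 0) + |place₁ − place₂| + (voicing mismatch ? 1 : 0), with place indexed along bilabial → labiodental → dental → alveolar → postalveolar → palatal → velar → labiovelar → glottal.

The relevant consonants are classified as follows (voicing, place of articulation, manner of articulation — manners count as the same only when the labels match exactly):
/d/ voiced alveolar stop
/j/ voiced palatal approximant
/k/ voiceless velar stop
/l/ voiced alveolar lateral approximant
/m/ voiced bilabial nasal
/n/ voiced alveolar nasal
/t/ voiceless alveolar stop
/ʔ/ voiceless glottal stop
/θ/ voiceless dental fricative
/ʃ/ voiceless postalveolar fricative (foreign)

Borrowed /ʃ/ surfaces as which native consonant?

/θ/ is closest: same manner (fricative), place distance 2 (postalveolar→dental), same voicing; total 2. Next closest is /t/ at distance 5.

θ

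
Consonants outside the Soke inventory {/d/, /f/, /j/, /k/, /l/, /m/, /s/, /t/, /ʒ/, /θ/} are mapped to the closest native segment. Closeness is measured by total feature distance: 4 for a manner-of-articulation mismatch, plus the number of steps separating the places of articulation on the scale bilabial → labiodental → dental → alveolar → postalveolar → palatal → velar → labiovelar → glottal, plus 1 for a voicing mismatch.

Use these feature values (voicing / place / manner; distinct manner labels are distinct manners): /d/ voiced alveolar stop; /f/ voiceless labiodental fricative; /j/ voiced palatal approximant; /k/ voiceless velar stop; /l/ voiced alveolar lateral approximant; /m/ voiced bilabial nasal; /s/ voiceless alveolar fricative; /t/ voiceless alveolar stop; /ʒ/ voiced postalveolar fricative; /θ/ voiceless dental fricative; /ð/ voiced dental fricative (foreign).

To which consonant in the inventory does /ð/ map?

θ

/θ/ is closest: same manner (fricative), place distance 0 (dental→dental), voicing differs (+1); total 1. Next closest is /f/ at distance 2.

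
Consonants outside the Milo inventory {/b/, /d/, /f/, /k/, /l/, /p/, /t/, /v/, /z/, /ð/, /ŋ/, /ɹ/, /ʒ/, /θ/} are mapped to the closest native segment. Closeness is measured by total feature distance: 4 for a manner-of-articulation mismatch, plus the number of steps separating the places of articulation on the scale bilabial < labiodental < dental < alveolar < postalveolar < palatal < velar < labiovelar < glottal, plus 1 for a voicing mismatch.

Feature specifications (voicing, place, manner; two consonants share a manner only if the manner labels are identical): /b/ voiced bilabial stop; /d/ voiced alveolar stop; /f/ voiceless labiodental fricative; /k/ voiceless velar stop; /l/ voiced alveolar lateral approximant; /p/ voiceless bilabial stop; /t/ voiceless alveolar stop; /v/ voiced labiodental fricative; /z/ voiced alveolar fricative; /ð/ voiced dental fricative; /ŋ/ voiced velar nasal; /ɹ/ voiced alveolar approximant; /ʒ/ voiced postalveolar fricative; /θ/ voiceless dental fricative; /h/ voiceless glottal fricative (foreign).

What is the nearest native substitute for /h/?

ʒ

/ʒ/ is closest: same manner (fricative), place distance 4 (glottal→postalveolar), voicing differs (+1); total 5. Next closest is /k/ at distance 6.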